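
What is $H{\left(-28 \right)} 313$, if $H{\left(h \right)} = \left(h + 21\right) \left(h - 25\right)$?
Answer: $116123$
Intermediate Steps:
$H{\left(h \right)} = \left(-25 + h\right) \left(21 + h\right)$ ($H{\left(h \right)} = \left(21 + h\right) \left(-25 + h\right) = \left(-25 + h\right) \left(21 + h\right)$)
$H{\left(-28 \right)} 313 = \left(-525 + \left(-28\right)^{2} - -112\right) 313 = \left(-525 + 784 + 112\right) 313 = 371 \cdot 313 = 116123$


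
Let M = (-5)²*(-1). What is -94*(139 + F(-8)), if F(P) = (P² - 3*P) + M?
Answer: -18988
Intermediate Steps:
M = -25 (M = 25*(-1) = -25)
F(P) = -25 + P² - 3*P (F(P) = (P² - 3*P) - 25 = -25 + P² - 3*P)
-94*(139 + F(-8)) = -94*(139 + (-25 + (-8)² - 3*(-8))) = -94*(139 + (-25 + 64 + 24)) = -94*(139 + 63) = -94*202 = -18988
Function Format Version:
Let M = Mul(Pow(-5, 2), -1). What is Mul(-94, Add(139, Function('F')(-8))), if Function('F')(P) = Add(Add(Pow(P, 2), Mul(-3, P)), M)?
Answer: -18988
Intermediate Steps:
M = -25 (M = Mul(25, -1) = -25)
Function('F')(P) = Add(-25, Pow(P, 2), Mul(-3, P)) (Function('F')(P) = Add(Add(Pow(P, 2), Mul(-3, P)), -25) = Add(-25, Pow(P, 2), Mul(-3, P)))
Mul(-94, Add(139, Function('F')(-8))) = Mul(-94, Add(139, Add(-25, Pow(-8, 2), Mul(-3, -8)))) = Mul(-94, Add(139, Add(-25, 64, 24))) = Mul(-94, Add(139, 63)) = Mul(-94, 202) = -18988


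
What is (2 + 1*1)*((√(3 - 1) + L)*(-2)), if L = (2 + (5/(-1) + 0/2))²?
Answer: -54 - 6*√2 ≈ -62.485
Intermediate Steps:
L = 9 (L = (2 + (5*(-1) + 0*(½)))² = (2 + (-5 + 0))² = (2 - 5)² = (-3)² = 9)
(2 + 1*1)*((√(3 - 1) + L)*(-2)) = (2 + 1*1)*((√(3 - 1) + 9)*(-2)) = (2 + 1)*((√2 + 9)*(-2)) = 3*((9 + √2)*(-2)) = 3*(-18 - 2*√2) = -54 - 6*√2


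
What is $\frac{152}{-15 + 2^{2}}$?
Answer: $- \frac{152}{11} \approx -13.818$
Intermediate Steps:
$\frac{152}{-15 + 2^{2}} = \frac{152}{-15 + 4} = \frac{152}{-11} = 152 \left(- \frac{1}{11}\right) = - \frac{152}{11}$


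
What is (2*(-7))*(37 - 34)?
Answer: -42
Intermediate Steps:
(2*(-7))*(37 - 34) = -14*3 = -42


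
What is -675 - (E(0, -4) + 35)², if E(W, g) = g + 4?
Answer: -1900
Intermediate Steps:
E(W, g) = 4 + g
-675 - (E(0, -4) + 35)² = -675 - ((4 - 4) + 35)² = -675 - (0 + 35)² = -675 - 1*35² = -675 - 1*1225 = -675 - 1225 = -1900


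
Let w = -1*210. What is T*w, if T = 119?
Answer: -24990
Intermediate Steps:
w = -210
T*w = 119*(-210) = -24990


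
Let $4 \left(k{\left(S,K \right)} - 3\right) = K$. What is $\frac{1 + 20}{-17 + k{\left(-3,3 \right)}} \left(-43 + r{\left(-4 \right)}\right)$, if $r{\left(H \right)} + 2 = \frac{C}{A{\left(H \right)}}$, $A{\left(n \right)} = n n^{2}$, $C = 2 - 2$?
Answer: $\frac{3780}{53} \approx 71.321$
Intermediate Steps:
$C = 0$
$A{\left(n \right)} = n^{3}$
$k{\left(S,K \right)} = 3 + \frac{K}{4}$
$r{\left(H \right)} = -2$ ($r{\left(H \right)} = -2 + \frac{0}{H^{3}} = -2 + 0 = -2$)
$\frac{1 + 20}{-17 + k{\left(-3,3 \right)}} \left(-43 + r{\left(-4 \right)}\right) = \frac{1 + 20}{-17 + \left(3 + \frac{1}{4} \cdot 3\right)} \left(-43 - 2\right) = \frac{21}{-17 + \left(3 + \frac{3}{4}\right)} \left(-45\right) = \frac{21}{-17 + \frac{15}{4}} \left(-45\right) = \frac{21}{- \frac{53}{4}} \left(-45\right) = 21 \left(- \frac{4}{53}\right) \left(-45\right) = \left(- \frac{84}{53}\right) \left(-45\right) = \frac{3780}{53}$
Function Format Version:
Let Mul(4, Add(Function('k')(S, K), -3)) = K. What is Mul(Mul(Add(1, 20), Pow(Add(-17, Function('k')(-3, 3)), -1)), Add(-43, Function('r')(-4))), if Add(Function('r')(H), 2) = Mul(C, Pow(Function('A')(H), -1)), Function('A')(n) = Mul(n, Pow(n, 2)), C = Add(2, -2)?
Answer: Rational(3780, 53) ≈ 71.321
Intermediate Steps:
C = 0
Function('A')(n) = Pow(n, 3)
Function('k')(S, K) = Add(3, Mul(Rational(1, 4), K))
Function('r')(H) = -2 (Function('r')(H) = Add(-2, Mul(0, Pow(Pow(H, 3), -1))) = Add(-2, Mul(0, Pow(H, -3))) = Add(-2, 0) = -2)
Mul(Mul(Add(1, 20), Pow(Add(-17, Function('k')(-3, 3)), -1)), Add(-43, Function('r')(-4))) = Mul(Mul(Add(1, 20), Pow(Add(-17, Add(3, Mul(Rational(1, 4), 3))), -1)), Add(-43, -2)) = Mul(Mul(21, Pow(Add(-17, Add(3, Rational(3, 4))), -1)), -45) = Mul(Mul(21, Pow(Add(-17, Rational(15, 4)), -1)), -45) = Mul(Mul(21, Pow(Rational(-53, 4), -1)), -45) = Mul(Mul(21, Rational(-4, 53)), -45) = Mul(Rational(-84, 53), -45) = Rational(3780, 53)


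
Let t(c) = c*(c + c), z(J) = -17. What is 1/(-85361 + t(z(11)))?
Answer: -1/84783 ≈ -1.1795e-5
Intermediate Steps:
t(c) = 2*c² (t(c) = c*(2*c) = 2*c²)
1/(-85361 + t(z(11))) = 1/(-85361 + 2*(-17)²) = 1/(-85361 + 2*289) = 1/(-85361 + 578) = 1/(-84783) = -1/84783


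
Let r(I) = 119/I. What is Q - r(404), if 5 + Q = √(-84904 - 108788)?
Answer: -2139/404 + 2*I*√48423 ≈ -5.2946 + 440.1*I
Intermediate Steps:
Q = -5 + 2*I*√48423 (Q = -5 + √(-84904 - 108788) = -5 + √(-193692) = -5 + 2*I*√48423 ≈ -5.0 + 440.1*I)
Q - r(404) = (-5 + 2*I*√48423) - 119/404 = -2139/404 + 2*I*√48423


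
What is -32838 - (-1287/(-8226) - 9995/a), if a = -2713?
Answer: -81437320905/2479682 ≈ -32842.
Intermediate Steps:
-32838 - (-1287/(-8226) - 9995/a) = -32838 - (-1287/(-8226) - 9995/(-2713)) = -32838 - (-1287*(-1/8226) - 9995*(-1/2713)) = -32838 - (143/914 + 9995/2713) = -32838 - 1*9523389/2479682 = -32838 - 9523389/2479682 = -81437320905/2479682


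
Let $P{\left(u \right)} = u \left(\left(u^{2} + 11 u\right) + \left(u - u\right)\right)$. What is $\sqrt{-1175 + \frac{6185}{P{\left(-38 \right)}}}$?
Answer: $\frac{i \sqrt{137451255}}{342} \approx 34.281 i$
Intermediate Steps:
$P{\left(u \right)} = u \left(u^{2} + 11 u\right)$ ($P{\left(u \right)} = u \left(\left(u^{2} + 11 u\right) + 0\right) = u \left(u^{2} + 11 u\right)$)
$\sqrt{-1175 + \frac{6185}{P{\left(-38 \right)}}} = \sqrt{-1175 + \frac{6185}{\left(-38\right)^{2} \left(11 - 38\right)}} = \sqrt{-1175 + \frac{6185}{1444 \left(-27\right)}} = \sqrt{-1175 + \frac{6185}{-38988}} = \sqrt{-1175 + 6185 \left(- \frac{1}{38988}\right)} = \sqrt{-1175 - \frac{6185}{38988}} = \sqrt{- \frac{45817085}{38988}} = \frac{i \sqrt{137451255}}{342}$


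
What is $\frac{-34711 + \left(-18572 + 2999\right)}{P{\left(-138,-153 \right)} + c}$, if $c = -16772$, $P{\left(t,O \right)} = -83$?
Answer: $\frac{50284}{16855} \approx 2.9833$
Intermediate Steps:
$\frac{-34711 + \left(-18572 + 2999\right)}{P{\left(-138,-153 \right)} + c} = \frac{-34711 + \left(-18572 + 2999\right)}{-83 - 16772} = \frac{-34711 - 15573}{-16855} = \left(-50284\right) \left(- \frac{1}{16855}\right) = \frac{50284}{16855}$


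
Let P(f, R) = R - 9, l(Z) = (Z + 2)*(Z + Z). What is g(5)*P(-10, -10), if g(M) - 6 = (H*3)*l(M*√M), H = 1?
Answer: -14364 - 1140*√5 ≈ -16913.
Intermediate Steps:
l(Z) = 2*Z*(2 + Z) (l(Z) = (2 + Z)*(2*Z) = 2*Z*(2 + Z))
P(f, R) = -9 + R
g(M) = 6 + 6*M^(3/2)*(2 + M^(3/2)) (g(M) = 6 + (1*3)*(2*(M*√M)*(2 + M*√M)) = 6 + 3*(2*M^(3/2)*(2 + M^(3/2))) = 6 + 6*M^(3/2)*(2 + M^(3/2)))
g(5)*P(-10, -10) = (6 + 6*5³ + 12*5^(3/2))*(-9 - 10) = (6 + 6*125 + 12*(5*√5))*(-19) = (6 + 750 + 60*√5)*(-19) = (756 + 60*√5)*(-19) = -14364 - 1140*√5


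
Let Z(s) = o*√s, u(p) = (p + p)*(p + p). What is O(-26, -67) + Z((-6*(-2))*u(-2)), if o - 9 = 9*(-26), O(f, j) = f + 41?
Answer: 15 - 1800*√3 ≈ -3102.7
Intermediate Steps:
O(f, j) = 41 + f
u(p) = 4*p² (u(p) = (2*p)*(2*p) = 4*p²)
o = -225 (o = 9 + 9*(-26) = 9 - 234 = -225)
Z(s) = -225*√s
O(-26, -67) + Z((-6*(-2))*u(-2)) = (41 - 26) - 225*√192 = 15 - 225*8*√3 = 15 - 1800*√3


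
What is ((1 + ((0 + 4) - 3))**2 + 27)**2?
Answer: 961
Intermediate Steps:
((1 + ((0 + 4) - 3))**2 + 27)**2 = ((1 + (4 - 3))**2 + 27)**2 = ((1 + 1)**2 + 27)**2 = (2**2 + 27)**2 = (4 + 27)**2 = 31**2 = 961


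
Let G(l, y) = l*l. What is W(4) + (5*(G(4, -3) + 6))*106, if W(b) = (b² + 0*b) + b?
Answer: 11680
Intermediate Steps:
G(l, y) = l²
W(b) = b + b² (W(b) = (b² + 0) + b = b² + b = b + b²)
W(4) + (5*(G(4, -3) + 6))*106 = 4*(1 + 4) + (5*(4² + 6))*106 = 4*5 + (5*(16 + 6))*106 = 20 + (5*22)*106 = 20 + 110*106 = 20 + 11660 = 11680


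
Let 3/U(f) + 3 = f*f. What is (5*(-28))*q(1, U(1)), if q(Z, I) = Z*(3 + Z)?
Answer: -560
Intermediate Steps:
U(f) = 3/(-3 + f²) (U(f) = 3/(-3 + f*f) = 3/(-3 + f²))
(5*(-28))*q(1, U(1)) = (5*(-28))*(1*(3 + 1)) = -140*4 = -560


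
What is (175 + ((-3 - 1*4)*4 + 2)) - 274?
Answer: -125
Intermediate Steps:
(175 + ((-3 - 1*4)*4 + 2)) - 274 = (175 + ((-3 - 4)*4 + 2)) - 274 = (175 + (-7*4 + 2)) - 274 = (175 + (-28 + 2)) - 274 = (175 - 26) - 274 = 149 - 274 = -125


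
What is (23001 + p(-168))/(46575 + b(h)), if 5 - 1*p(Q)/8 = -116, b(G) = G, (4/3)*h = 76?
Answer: 23969/46632 ≈ 0.51400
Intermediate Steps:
h = 57 (h = (¾)*76 = 57)
p(Q) = 968 (p(Q) = 40 - 8*(-116) = 40 + 928 = 968)
(23001 + p(-168))/(46575 + b(h)) = (23001 + 968)/(46575 + 57) = 23969/46632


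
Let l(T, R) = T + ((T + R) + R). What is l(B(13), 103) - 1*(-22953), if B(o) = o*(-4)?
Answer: 23055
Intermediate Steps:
B(o) = -4*o
l(T, R) = 2*R + 2*T (l(T, R) = T + ((R + T) + R) = T + (T + 2*R) = 2*R + 2*T)
l(B(13), 103) - 1*(-22953) = (2*103 + 2*(-4*13)) - 1*(-22953) = (206 + 2*(-52)) + 22953 = (206 - 104) + 22953 = 102 + 22953 = 23055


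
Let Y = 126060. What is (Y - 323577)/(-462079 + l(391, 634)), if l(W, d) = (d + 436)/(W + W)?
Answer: 25743049/60224118 ≈ 0.42745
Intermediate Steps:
l(W, d) = (436 + d)/(2*W) (l(W, d) = (436 + d)/((2*W)) = (436 + d)*(1/(2*W)) = (436 + d)/(2*W))
(Y - 323577)/(-462079 + l(391, 634)) = (126060 - 323577)/(-462079 + (½)*(436 + 634)/391) = -197517/(-462079 + (½)*(1/391)*1070) = -197517/(-462079 + 535/391) = -197517/(-180672354/391) = -197517*(-391/180672354) = 25743049/60224118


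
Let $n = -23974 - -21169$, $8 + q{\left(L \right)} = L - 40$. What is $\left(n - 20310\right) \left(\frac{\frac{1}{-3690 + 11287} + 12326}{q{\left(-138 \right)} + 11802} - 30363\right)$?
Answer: $\frac{20644333888169865}{29415584} \approx 7.0182 \cdot 10^{8}$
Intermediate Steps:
$q{\left(L \right)} = -48 + L$ ($q{\left(L \right)} = -8 + \left(L - 40\right) = -8 + \left(-40 + L\right) = -48 + L$)
$n = -2805$ ($n = -23974 + 21169 = -2805$)
$\left(n - 20310\right) \left(\frac{\frac{1}{-3690 + 11287} + 12326}{q{\left(-138 \right)} + 11802} - 30363\right) = \left(-2805 - 20310\right) \left(\frac{\frac{1}{-3690 + 11287} + 12326}{\left(-48 - 138\right) + 11802} - 30363\right) = - 23115 \left(\frac{\frac{1}{7597} + 12326}{-186 + 11802} - 30363\right) = - 23115 \left(\frac{\frac{1}{7597} + 12326}{11616} - 30363\right) = - 23115 \left(\frac{93640623}{7597} \cdot \frac{1}{11616} - 30363\right) = - 23115 \left(\frac{31213541}{29415584} - 30363\right) = \left(-23115\right) \left(- \frac{893114163451}{29415584}\right) = \frac{20644333888169865}{29415584}$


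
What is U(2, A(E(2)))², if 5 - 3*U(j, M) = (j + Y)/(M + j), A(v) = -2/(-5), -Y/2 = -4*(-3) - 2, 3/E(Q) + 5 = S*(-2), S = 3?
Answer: 625/36 ≈ 17.361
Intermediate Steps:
E(Q) = -3/11 (E(Q) = 3/(-5 + 3*(-2)) = 3/(-5 - 6) = 3/(-11) = 3*(-1/11) = -3/11)
Y = -20 (Y = -2*(-4*(-3) - 2) = -2*(12 - 2) = -2*10 = -20)
A(v) = ⅖ (A(v) = -2*(-⅕) = ⅖)
U(j, M) = 5/3 - (-20 + j)/(3*(M + j)) (U(j, M) = 5/3 - (j - 20)/(3*(M + j)) = 5/3 - (-20 + j)/(3*(M + j)))
U(2, A(E(2)))² = ((20 + 4*2 + 5*(⅖))/(3*(⅖ + 2)))² = ((20 + 8 + 2)/(3*(12/5)))² = ((⅓)*(5/12)*30)² = (25/6)² = 625/36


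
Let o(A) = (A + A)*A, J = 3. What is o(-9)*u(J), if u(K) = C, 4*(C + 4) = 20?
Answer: 162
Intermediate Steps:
C = 1 (C = -4 + (1/4)*20 = -4 + 5 = 1)
u(K) = 1
o(A) = 2*A**2 (o(A) = (2*A)*A = 2*A**2)
o(-9)*u(J) = (2*(-9)**2)*1 = (2*81)*1 = 162*1 = 162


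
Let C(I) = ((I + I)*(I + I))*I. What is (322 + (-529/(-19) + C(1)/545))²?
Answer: 13123890081481/107226025 ≈ 1.2239e+5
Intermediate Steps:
C(I) = 4*I³ (C(I) = ((2*I)*(2*I))*I = (4*I²)*I = 4*I³)
(322 + (-529/(-19) + C(1)/545))² = (322 + (-529/(-19) + (4*1³)/545))² = (322 + (-529*(-1/19) + (4*1)*(1/545)))² = (322 + (529/19 + 4*(1/545)))² = (322 + (529/19 + 4/545))² = (322 + 288381/10355)² = (3622691/10355)² = 13123890081481/107226025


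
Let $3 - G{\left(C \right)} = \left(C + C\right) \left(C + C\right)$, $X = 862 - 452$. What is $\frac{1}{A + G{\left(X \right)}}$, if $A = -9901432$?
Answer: $- \frac{1}{10573829} \approx -9.4573 \cdot 10^{-8}$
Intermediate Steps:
$X = 410$
$G{\left(C \right)} = 3 - 4 C^{2}$ ($G{\left(C \right)} = 3 - \left(C + C\right) \left(C + C\right) = 3 - 2 C 2 C = 3 - 4 C^{2}$)
$\frac{1}{A + G{\left(X \right)}} = \frac{1}{-9901432 + \left(3 - 4 \cdot 410^{2}\right)} = \frac{1}{-9901432 + \left(3 - 672400\right)} = \frac{1}{-9901432 - 672397} = \frac{1}{-10573829} = - \frac{1}{10573829}$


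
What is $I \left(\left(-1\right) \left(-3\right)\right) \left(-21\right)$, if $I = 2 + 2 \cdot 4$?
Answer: $-630$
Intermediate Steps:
$I = 10$ ($I = 2 + 8 = 10$)
$I \left(\left(-1\right) \left(-3\right)\right) \left(-21\right) = 10 \left(\left(-1\right) \left(-3\right)\right) \left(-21\right) = 10 \cdot 3 \left(-21\right) = 30 \left(-21\right) = -630$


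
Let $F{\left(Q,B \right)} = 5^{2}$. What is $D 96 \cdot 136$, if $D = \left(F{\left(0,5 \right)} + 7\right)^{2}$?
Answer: $13369344$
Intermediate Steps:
$F{\left(Q,B \right)} = 25$
$D = 1024$ ($D = \left(25 + 7\right)^{2} = 32^{2} = 1024$)
$D 96 \cdot 136 = 1024 \cdot 96 \cdot 136 = 98304 \cdot 136 = 13369344$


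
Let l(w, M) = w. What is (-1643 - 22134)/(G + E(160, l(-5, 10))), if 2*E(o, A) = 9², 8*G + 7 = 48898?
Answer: -190216/49215 ≈ -3.8650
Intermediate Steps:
G = 48891/8 (G = -7/8 + (⅛)*48898 = -7/8 + 24449/4 = 48891/8 ≈ 6111.4)
E(o, A) = 81/2 (E(o, A) = (½)*9² = (½)*81 = 81/2)
(-1643 - 22134)/(G + E(160, l(-5, 10))) = (-1643 - 22134)/(48891/8 + 81/2) = -23777/49215/8 = -23777*8/49215 = -190216/49215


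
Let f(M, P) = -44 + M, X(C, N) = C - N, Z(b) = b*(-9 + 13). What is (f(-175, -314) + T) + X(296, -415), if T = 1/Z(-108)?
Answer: 212543/432 ≈ 492.00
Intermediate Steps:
Z(b) = 4*b (Z(b) = b*4 = 4*b)
T = -1/432 (T = 1/(4*(-108)) = 1/(-432) = -1/432 ≈ -0.0023148)
(f(-175, -314) + T) + X(296, -415) = ((-44 - 175) - 1/432) + (296 - 1*(-415)) = (-219 - 1/432) + (296 + 415) = -94609/432 + 711 = 212543/432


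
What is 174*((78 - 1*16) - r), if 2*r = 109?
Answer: 1305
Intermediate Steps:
r = 109/2 (r = (1/2)*109 = 109/2 ≈ 54.500)
174*((78 - 1*16) - r) = 174*((78 - 1*16) - 1*109/2) = 174*((78 - 16) - 109/2) = 174*(62 - 109/2) = 174*(15/2) = 1305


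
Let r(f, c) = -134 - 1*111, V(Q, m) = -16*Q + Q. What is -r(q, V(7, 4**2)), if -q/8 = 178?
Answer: 245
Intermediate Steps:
q = -1424 (q = -8*178 = -1424)
V(Q, m) = -15*Q
r(f, c) = -245 (r(f, c) = -134 - 111 = -245)
-r(q, V(7, 4**2)) = -1*(-245) = 245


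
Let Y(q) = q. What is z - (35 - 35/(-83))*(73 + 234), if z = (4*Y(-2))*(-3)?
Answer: -900588/83 ≈ -10850.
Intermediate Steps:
z = 24 (z = (4*(-2))*(-3) = -8*(-3) = 24)
z - (35 - 35/(-83))*(73 + 234) = 24 - (35 - 35/(-83))*(73 + 234) = 24 - (35 - 35*(-1/83))*307 = 24 - (35 + 35/83)*307 = 24 - 2940*307/83 = 24 - 1*902580/83 = 24 - 902580/83 = -900588/83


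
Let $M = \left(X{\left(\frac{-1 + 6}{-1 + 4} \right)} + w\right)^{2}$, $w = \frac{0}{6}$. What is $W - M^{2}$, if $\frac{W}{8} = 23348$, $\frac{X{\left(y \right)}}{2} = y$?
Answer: $\frac{15119504}{81} \approx 1.8666 \cdot 10^{5}$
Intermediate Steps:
$X{\left(y \right)} = 2 y$
$w = 0$ ($w = 0 \cdot \frac{1}{6} = 0$)
$W = 186784$ ($W = 8 \cdot 23348 = 186784$)
$M = \frac{100}{9}$ ($M = \left(2 \frac{-1 + 6}{-1 + 4} + 0\right)^{2} = \left(2 \cdot \frac{5}{3} + 0\right)^{2} = \left(\frac{10}{3} + 0\right)^{2} = \left(\frac{10}{3}\right)^{2} = \frac{100}{9} \approx 11.111$)
$W - M^{2} = 186784 - \left(\frac{100}{9}\right)^{2} = 186784 - \frac{10000}{81} = \frac{15119504}{81}$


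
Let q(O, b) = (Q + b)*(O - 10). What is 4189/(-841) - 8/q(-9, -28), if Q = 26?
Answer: -82955/15979 ≈ -5.1915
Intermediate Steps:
q(O, b) = (-10 + O)*(26 + b) (q(O, b) = (26 + b)*(O - 10) = (26 + b)*(-10 + O) = (-10 + O)*(26 + b))
4189/(-841) - 8/q(-9, -28) = 4189/(-841) - 8/(-260 - 10*(-28) + 26*(-9) - 9*(-28)) = 4189*(-1/841) - 8/(-260 + 280 - 234 + 252) = -4189/841 - 8/38 = -4189/841 - 8*1/38 = -4189/841 - 4/19 = -82955/15979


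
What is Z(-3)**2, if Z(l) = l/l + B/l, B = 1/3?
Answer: 64/81 ≈ 0.79012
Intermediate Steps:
B = 1/3 (B = 1*(1/3) = 1/3 ≈ 0.33333)
Z(l) = 1 + 1/(3*l) (Z(l) = l/l + 1/(3*l) = 1 + 1/(3*l))
Z(-3)**2 = ((1/3 - 3)/(-3))**2 = (-1/3*(-8/3))**2 = (8/9)**2 = 64/81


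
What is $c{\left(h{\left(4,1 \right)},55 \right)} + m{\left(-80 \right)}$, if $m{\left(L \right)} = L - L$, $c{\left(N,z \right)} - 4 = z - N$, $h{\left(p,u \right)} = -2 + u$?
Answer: $60$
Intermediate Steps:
$c{\left(N,z \right)} = 4 + z - N$ ($c{\left(N,z \right)} = 4 - \left(N - z\right) = 4 + z - N$)
$m{\left(L \right)} = 0$
$c{\left(h{\left(4,1 \right)},55 \right)} + m{\left(-80 \right)} = \left(4 + 55 - \left(-2 + 1\right)\right) + 0 = \left(4 + 55 - -1\right) + 0 = \left(4 + 55 + 1\right) + 0 = 60 + 0 = 60$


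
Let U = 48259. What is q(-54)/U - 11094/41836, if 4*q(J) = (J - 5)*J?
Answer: -125515743/504740881 ≈ -0.24867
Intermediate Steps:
q(J) = J*(-5 + J)/4 (q(J) = ((J - 5)*J)/4 = ((-5 + J)*J)/4 = (J*(-5 + J))/4 = J*(-5 + J)/4)
q(-54)/U - 11094/41836 = ((¼)*(-54)*(-5 - 54))/48259 - 11094/41836 = ((¼)*(-54)*(-59))*(1/48259) - 11094*1/41836 = (1593/2)*(1/48259) - 5547/20918 = 1593/96518 - 5547/20918 = -125515743/504740881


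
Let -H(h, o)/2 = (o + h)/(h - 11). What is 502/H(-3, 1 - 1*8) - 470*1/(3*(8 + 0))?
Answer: -22259/60 ≈ -370.98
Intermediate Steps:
H(h, o) = -2*(h + o)/(-11 + h) (H(h, o) = -2*(o + h)/(h - 11) = -2*(h + o)/(-11 + h))
502/H(-3, 1 - 1*8) - 470*1/(3*(8 + 0)) = 502/((2*(-1*(-3) - (1 - 1*8))/(-11 - 3))) - 470*1/(3*(8 + 0)) = 502/((2*(3 - (1 - 8))/(-14))) - 470/(3*8) = 502/((2*(-1/14)*(3 - 1*(-7)))) - 470/24 = 502/((2*(-1/14)*(3 + 7))) - 470*1/24 = 502/((2*(-1/14)*10)) - 235/12 = 502/(-10/7) - 235/12 = 502*(-7/10) - 235/12 = -1757/5 - 235/12 = -22259/60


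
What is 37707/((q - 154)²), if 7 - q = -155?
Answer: 37707/64 ≈ 589.17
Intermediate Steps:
q = 162 (q = 7 - 1*(-155) = 7 + 155 = 162)
37707/((q - 154)²) = 37707/((162 - 154)²) = 37707/(8²) = 37707/64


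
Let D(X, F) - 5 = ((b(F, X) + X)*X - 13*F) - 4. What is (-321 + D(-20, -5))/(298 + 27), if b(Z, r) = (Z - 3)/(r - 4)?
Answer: 83/195 ≈ 0.42564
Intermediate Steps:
b(Z, r) = (-3 + Z)/(-4 + r)
D(X, F) = 1 - 13*F + X*(X + (-3 + F)/(-4 + X)) (D(X, F) = 5 + ((((-3 + F)/(-4 + X) + X)*X - 13*F) - 4) = 5 + (((X + (-3 + F)/(-4 + X))*X - 13*F) - 4) = 5 + ((X*(X + (-3 + F)/(-4 + X)) - 13*F) - 4) = 5 + ((-13*F + X*(X + (-3 + F)/(-4 + X))) - 4) = 5 + (-4 - 13*F + X*(X + (-3 + F)/(-4 + X))) = 1 - 13*F + X*(X + (-3 + F)/(-4 + X)))
(-321 + D(-20, -5))/(298 + 27) = (-321 + (-20*(-3 - 5) + (-4 - 20)*(1 + (-20)**2 - 13*(-5)))/(-4 - 20))/(298 + 27) = (-321 + (-20*(-8) - 24*(1 + 400 + 65))/(-24))/325 = (-321 - (160 - 24*466)/24)*(1/325) = (-321 - (160 - 11184)/24)*(1/325) = (-321 - 1/24*(-11024))*(1/325) = (-321 + 1378/3)*(1/325) = (415/3)*(1/325) = 83/195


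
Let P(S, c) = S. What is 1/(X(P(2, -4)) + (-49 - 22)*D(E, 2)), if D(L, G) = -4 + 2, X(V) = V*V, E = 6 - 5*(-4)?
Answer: 1/146 ≈ 0.0068493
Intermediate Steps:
E = 26 (E = 6 + 20 = 26)
X(V) = V**2
D(L, G) = -2
1/(X(P(2, -4)) + (-49 - 22)*D(E, 2)) = 1/(2**2 + (-49 - 22)*(-2)) = 1/(4 - 71*(-2)) = 1/(4 + 142) = 1/146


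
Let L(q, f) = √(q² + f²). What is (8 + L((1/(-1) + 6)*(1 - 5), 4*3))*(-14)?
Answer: -112 - 56*√34 ≈ -438.53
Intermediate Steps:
L(q, f) = √(f² + q²)
(8 + L((1/(-1) + 6)*(1 - 5), 4*3))*(-14) = (8 + √((4*3)² + ((1/(-1) + 6)*(1 - 5))²))*(-14) = (8 + √(12² + ((1*(-1) + 6)*(-4))²))*(-14) = (8 + √(144 + ((-1 + 6)*(-4))²))*(-14) = (8 + √(144 + (5*(-4))²))*(-14) = (8 + √(144 + (-20)²))*(-14) = (8 + √(144 + 400))*(-14) = (8 + √544)*(-14) = (8 + 4*√34)*(-14) = -112 - 56*√34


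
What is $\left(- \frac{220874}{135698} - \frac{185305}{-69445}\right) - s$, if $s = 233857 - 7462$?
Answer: $- \frac{11228601338121}{49597619} \approx -2.2639 \cdot 10^{5}$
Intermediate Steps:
$s = 226395$
$\left(- \frac{220874}{135698} - \frac{185305}{-69445}\right) - s = \left(- \frac{220874}{135698} - \frac{185305}{-69445}\right) - 226395 = \left(\left(-220874\right) \frac{1}{135698} - - \frac{37061}{13889}\right) - 226395 = \left(- \frac{110437}{67849} + \frac{37061}{13889}\right) - 226395 = \frac{51615384}{49597619} - 226395 = - \frac{11228601338121}{49597619}$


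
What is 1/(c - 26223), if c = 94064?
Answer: 1/67841 ≈ 1.4740e-5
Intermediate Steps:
1/(c - 26223) = 1/(94064 - 26223) = 1/67841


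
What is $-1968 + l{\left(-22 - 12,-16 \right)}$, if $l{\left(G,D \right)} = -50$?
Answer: $-2018$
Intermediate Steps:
$-1968 + l{\left(-22 - 12,-16 \right)} = -1968 - 50 = -2018$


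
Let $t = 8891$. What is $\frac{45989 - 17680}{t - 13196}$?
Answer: $- \frac{28309}{4305} \approx -6.5758$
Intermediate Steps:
$\frac{45989 - 17680}{t - 13196} = \frac{45989 - 17680}{8891 - 13196} = \frac{28309}{-4305} = 28309 \left(- \frac{1}{4305}\right) = - \frac{28309}{4305}$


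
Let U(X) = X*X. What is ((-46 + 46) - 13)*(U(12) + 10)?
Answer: -2002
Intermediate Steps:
U(X) = X**2
((-46 + 46) - 13)*(U(12) + 10) = ((-46 + 46) - 13)*(12**2 + 10) = (0 - 13)*(144 + 10) = -13*154 = -2002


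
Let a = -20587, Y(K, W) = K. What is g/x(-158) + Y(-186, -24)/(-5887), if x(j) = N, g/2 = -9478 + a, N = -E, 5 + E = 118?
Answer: 354006328/665231 ≈ 532.16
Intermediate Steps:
E = 113 (E = -5 + 118 = 113)
N = -113 (N = -1*113 = -113)
g = -60130 (g = 2*(-9478 - 20587) = 2*(-30065) = -60130)
x(j) = -113
g/x(-158) + Y(-186, -24)/(-5887) = -60130/(-113) - 186/(-5887) = -60130*(-1/113) - 186*(-1/5887) = 60130/113 + 186/5887 = 354006328/665231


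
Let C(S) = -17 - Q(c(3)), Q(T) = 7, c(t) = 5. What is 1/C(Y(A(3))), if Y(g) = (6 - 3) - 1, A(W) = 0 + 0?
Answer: -1/24 ≈ -0.041667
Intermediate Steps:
A(W) = 0
Y(g) = 2 (Y(g) = 3 - 1 = 2)
C(S) = -24 (C(S) = -17 - 1*7 = -17 - 7 = -24)
1/C(Y(A(3))) = 1/(-24) = -1/24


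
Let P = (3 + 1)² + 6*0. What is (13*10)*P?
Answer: 2080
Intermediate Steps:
P = 16 (P = 4² + 0 = 16 + 0 = 16)
(13*10)*P = (13*10)*16 = 130*16 = 2080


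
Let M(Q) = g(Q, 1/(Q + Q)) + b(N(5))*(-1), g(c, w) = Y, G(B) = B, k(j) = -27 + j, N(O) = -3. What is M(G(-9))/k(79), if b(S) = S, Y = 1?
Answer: 1/13 ≈ 0.076923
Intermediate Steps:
g(c, w) = 1
M(Q) = 4 (M(Q) = 1 - 3*(-1) = 1 + 3 = 4)
M(G(-9))/k(79) = 4/(-27 + 79) = 4/52 = 4*(1/52) = 1/13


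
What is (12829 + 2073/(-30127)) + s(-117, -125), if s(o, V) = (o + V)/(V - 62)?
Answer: 6571115364/512159 ≈ 12830.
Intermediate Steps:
s(o, V) = (V + o)/(-62 + V)
(12829 + 2073/(-30127)) + s(-117, -125) = (12829 + 2073/(-30127)) + (-125 - 117)/(-62 - 125) = (12829 + 2073*(-1/30127)) - 242/(-187) = (12829 - 2073/30127) - 1/187*(-242) = 386497210/30127 + 22/17 = 6571115364/512159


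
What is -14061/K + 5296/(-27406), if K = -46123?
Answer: 70544179/632023469 ≈ 0.11162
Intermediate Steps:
-14061/K + 5296/(-27406) = -14061/(-46123) + 5296/(-27406) = -14061*(-1/46123) + 5296*(-1/27406) = 14061/46123 - 2648/13703 = 70544179/632023469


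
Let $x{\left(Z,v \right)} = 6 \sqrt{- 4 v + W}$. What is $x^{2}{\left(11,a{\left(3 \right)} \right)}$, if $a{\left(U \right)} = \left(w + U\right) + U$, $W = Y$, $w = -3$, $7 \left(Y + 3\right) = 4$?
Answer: $- \frac{3636}{7} \approx -519.43$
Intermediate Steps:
$Y = - \frac{17}{7}$ ($Y = -3 + \frac{1}{7} \cdot 4 = -3 + \frac{4}{7} = - \frac{17}{7} \approx -2.4286$)
$W = - \frac{17}{7} \approx -2.4286$
$a{\left(U \right)} = -3 + 2 U$ ($a{\left(U \right)} = \left(-3 + U\right) + U = -3 + 2 U$)
$x{\left(Z,v \right)} = 6 \sqrt{- \frac{17}{7} - 4 v}$ ($x{\left(Z,v \right)} = 6 \sqrt{- 4 v - \frac{17}{7}} = 6 \sqrt{- \frac{17}{7} - 4 v}$)
$x^{2}{\left(11,a{\left(3 \right)} \right)} = \left(\frac{6 \sqrt{-119 - 196 \left(-3 + 2 \cdot 3\right)}}{7}\right)^{2} = \left(\frac{6 \sqrt{-119 - 196 \left(-3 + 6\right)}}{7}\right)^{2} = \left(\frac{6 \sqrt{-119 - 588}}{7}\right)^{2} = \left(\frac{6 \sqrt{-707}}{7}\right)^{2} = \left(\frac{6 i \sqrt{707}}{7}\right)^{2} = - \frac{3636}{7}$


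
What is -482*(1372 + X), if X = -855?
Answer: -249194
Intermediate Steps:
-482*(1372 + X) = -482*(1372 - 855) = -482*517 = -249194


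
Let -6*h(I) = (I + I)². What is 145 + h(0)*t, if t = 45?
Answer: 145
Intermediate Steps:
h(I) = -2*I²/3 (h(I) = -(I + I)²/6 = -4*I²/6 = -2*I²/3)
145 + h(0)*t = 145 - ⅔*0²*45 = 145 - ⅔*0*45 = 145 + 0*45 = 145 + 0 = 145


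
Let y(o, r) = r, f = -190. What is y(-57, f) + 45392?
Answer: 45202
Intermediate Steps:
y(-57, f) + 45392 = -190 + 45392 = 45202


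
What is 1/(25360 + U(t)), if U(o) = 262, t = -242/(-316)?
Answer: 1/25622 ≈ 3.9029e-5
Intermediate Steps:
t = 121/158 (t = -242*(-1/316) = 121/158 ≈ 0.76582)
1/(25360 + U(t)) = 1/(25360 + 262) = 1/25622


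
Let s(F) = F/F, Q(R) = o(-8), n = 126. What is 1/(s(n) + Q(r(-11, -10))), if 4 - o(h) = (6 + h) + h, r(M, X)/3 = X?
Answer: 1/15 ≈ 0.066667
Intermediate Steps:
r(M, X) = 3*X
o(h) = -2 - 2*h (o(h) = 4 - ((6 + h) + h) = 4 - (6 + 2*h) = 4 + (-6 - 2*h) = -2 - 2*h)
Q(R) = 14 (Q(R) = -2 - 2*(-8) = -2 + 16 = 14)
s(F) = 1
1/(s(n) + Q(r(-11, -10))) = 1/(1 + 14) = 1/15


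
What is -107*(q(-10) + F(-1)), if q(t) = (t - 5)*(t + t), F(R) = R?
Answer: -31993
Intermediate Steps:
q(t) = 2*t*(-5 + t) (q(t) = (-5 + t)*(2*t) = 2*t*(-5 + t))
-107*(q(-10) + F(-1)) = -107*(2*(-10)*(-5 - 10) - 1) = -107*(2*(-10)*(-15) - 1) = -107*(300 - 1) = -107*299 = -31993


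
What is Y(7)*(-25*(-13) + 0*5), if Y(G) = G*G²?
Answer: 111475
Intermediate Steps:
Y(G) = G³
Y(7)*(-25*(-13) + 0*5) = 7³*(-25*(-13) + 0*5) = 343*(325 + 0) = 343*325 = 111475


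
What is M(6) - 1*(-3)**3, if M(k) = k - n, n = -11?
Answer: 44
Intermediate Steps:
M(k) = 11 + k (M(k) = k - 1*(-11) = k + 11 = 11 + k)
M(6) - 1*(-3)**3 = (11 + 6) - 1*(-3)**3 = 17 - 1*(-27) = 17 + 27 = 44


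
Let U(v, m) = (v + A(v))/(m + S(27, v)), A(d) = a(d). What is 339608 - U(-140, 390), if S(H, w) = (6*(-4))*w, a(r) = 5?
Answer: 84902009/250 ≈ 3.3961e+5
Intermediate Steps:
S(H, w) = -24*w
A(d) = 5
U(v, m) = (5 + v)/(m - 24*v) (U(v, m) = (v + 5)/(m - 24*v) = (5 + v)/(m - 24*v))
339608 - U(-140, 390) = 339608 - (5 - 140)/(390 - 24*(-140)) = 339608 - (-135)/(390 + 3360) = 339608 - (-135)/3750 = 339608 - 1*(-9/250) = 339608 + 9/250 = 84902009/250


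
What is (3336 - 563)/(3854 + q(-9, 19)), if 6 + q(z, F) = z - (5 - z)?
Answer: 2773/3825 ≈ 0.72497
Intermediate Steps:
q(z, F) = -11 + 2*z (q(z, F) = -6 + (z - (5 - z)) = -6 + (z + (-5 + z)) = -6 + (-5 + 2*z) = -11 + 2*z)
(3336 - 563)/(3854 + q(-9, 19)) = (3336 - 563)/(3854 + (-11 + 2*(-9))) = 2773/(3854 + (-11 - 18)) = 2773/(3854 - 29) = 2773/3825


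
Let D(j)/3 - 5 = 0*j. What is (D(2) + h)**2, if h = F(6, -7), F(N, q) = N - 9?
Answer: 144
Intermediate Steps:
D(j) = 15 (D(j) = 15 + 3*(0*j) = 15 + 3*0 = 15 + 0 = 15)
F(N, q) = -9 + N
h = -3 (h = -9 + 6 = -3)
(D(2) + h)**2 = (15 - 3)**2 = 12**2 = 144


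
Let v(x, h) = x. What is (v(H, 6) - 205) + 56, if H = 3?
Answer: -146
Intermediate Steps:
(v(H, 6) - 205) + 56 = (3 - 205) + 56 = -202 + 56 = -146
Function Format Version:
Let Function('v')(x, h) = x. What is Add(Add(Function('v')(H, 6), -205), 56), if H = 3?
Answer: -146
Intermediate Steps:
Add(Add(Function('v')(H, 6), -205), 56) = Add(Add(3, -205), 56) = Add(-202, 56) = -146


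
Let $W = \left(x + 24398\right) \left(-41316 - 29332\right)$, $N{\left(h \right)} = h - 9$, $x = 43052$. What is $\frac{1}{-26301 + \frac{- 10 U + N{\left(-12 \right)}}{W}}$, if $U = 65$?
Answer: $- \frac{4765207600}{125329725086929} \approx -3.8021 \cdot 10^{-5}$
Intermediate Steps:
$N{\left(h \right)} = -9 + h$ ($N{\left(h \right)} = h - 9 = -9 + h$)
$W = -4765207600$ ($W = \left(43052 + 24398\right) \left(-41316 - 29332\right) = 67450 \left(-70648\right) = -4765207600$)
$\frac{1}{-26301 + \frac{- 10 U + N{\left(-12 \right)}}{W}} = \frac{1}{-26301 + \frac{\left(-10\right) 65 - 21}{-4765207600}} = \frac{1}{-26301 + \left(-650 - 21\right) \left(- \frac{1}{4765207600}\right)} = \frac{1}{-26301 - - \frac{671}{4765207600}} = \frac{1}{-26301 + \frac{671}{4765207600}} = \frac{1}{- \frac{125329725086929}{4765207600}} = - \frac{4765207600}{125329725086929}$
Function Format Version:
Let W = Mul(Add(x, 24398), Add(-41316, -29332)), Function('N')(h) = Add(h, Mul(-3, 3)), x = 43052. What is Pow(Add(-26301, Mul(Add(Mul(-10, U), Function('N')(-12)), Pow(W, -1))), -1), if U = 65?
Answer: Rational(-4765207600, 125329725086929) ≈ -3.8021e-5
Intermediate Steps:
Function('N')(h) = Add(-9, h) (Function('N')(h) = Add(h, -9) = Add(-9, h))
W = -4765207600 (W = Mul(Add(43052, 24398), Add(-41316, -29332)) = Mul(67450, -70648) = -4765207600)
Pow(Add(-26301, Mul(Add(Mul(-10, U), Function('N')(-12)), Pow(W, -1))), -1) = Pow(Add(-26301, Mul(Add(Mul(-10, 65), Add(-9, -12)), Pow(-4765207600, -1))), -1) = Pow(Add(-26301, Mul(Add(-650, -21), Rational(-1, 4765207600))), -1) = Pow(Add(-26301, Mul(-671, Rational(-1, 4765207600))), -1) = Pow(Add(-26301, Rational(671, 4765207600)), -1) = Pow(Rational(-125329725086929, 4765207600), -1) = Rational(-4765207600, 125329725086929)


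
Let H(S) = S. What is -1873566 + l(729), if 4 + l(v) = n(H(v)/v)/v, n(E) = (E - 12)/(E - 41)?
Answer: -54633301189/29160 ≈ -1.8736e+6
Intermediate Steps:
n(E) = (-12 + E)/(-41 + E)
l(v) = -4 + 11/(40*v) (l(v) = -4 + ((-12 + v/v)/(-41 + v/v))/v = -4 + ((-12 + 1)/(-41 + 1))/v = -4 + (-11/(-40))/v = -4 + (-1/40*(-11))/v = -4 + 11/(40*v))
-1873566 + l(729) = -1873566 + (-4 + (11/40)/729) = -1873566 + (-4 + (11/40)*(1/729)) = -1873566 + (-4 + 11/29160) = -1873566 - 116629/29160 = -54633301189/29160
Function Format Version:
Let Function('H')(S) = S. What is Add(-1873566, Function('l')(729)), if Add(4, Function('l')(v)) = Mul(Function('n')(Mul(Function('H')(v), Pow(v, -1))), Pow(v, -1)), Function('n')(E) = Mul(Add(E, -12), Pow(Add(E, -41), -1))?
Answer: Rational(-54633301189, 29160) ≈ -1.8736e+6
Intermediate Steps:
Function('n')(E) = Mul(Pow(Add(-41, E), -1), Add(-12, E)) (Function('n')(E) = Mul(Add(-12, E), Pow(Add(-41, E), -1)) = Mul(Pow(Add(-41, E), -1), Add(-12, E)))
Function('l')(v) = Add(-4, Mul(Rational(11, 40), Pow(v, -1))) (Function('l')(v) = Add(-4, Mul(Mul(Pow(Add(-41, Mul(v, Pow(v, -1))), -1), Add(-12, Mul(v, Pow(v, -1)))), Pow(v, -1))) = Add(-4, Mul(Mul(Pow(Add(-41, 1), -1), Add(-12, 1)), Pow(v, -1))) = Add(-4, Mul(Mul(Pow(-40, -1), -11), Pow(v, -1))) = Add(-4, Mul(Mul(Rational(-1, 40), -11), Pow(v, -1))) = Add(-4, Mul(Rational(11, 40), Pow(v, -1))))
Add(-1873566, Function('l')(729)) = Add(-1873566, Add(-4, Mul(Rational(11, 40), Pow(729, -1)))) = Add(-1873566, Add(-4, Mul(Rational(11, 40), Rational(1, 729)))) = Add(-1873566, Add(-4, Rational(11, 29160))) = Add(-1873566, Rational(-116629, 29160)) = Rational(-54633301189, 29160)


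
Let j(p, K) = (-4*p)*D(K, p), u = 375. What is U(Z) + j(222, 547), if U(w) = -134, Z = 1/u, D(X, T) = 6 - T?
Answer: 191674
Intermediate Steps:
j(p, K) = -4*p*(6 - p) (j(p, K) = (-4*p)*(6 - p) = -4*p*(6 - p))
Z = 1/375 ≈ 0.0026667
U(Z) + j(222, 547) = -134 + 4*222*(-6 + 222) = -134 + 4*222*216 = -134 + 191808 = 191674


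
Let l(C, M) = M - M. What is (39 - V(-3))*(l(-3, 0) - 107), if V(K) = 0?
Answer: -4173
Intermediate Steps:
l(C, M) = 0
(39 - V(-3))*(l(-3, 0) - 107) = (39 - 1*0)*(0 - 107) = (39 + 0)*(-107) = 39*(-107) = -4173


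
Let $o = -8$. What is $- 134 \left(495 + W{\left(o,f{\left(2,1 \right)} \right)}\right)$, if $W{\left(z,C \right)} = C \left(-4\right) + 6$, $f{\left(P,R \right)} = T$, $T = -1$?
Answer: $-67670$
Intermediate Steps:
$f{\left(P,R \right)} = -1$
$W{\left(z,C \right)} = 6 - 4 C$ ($W{\left(z,C \right)} = - 4 C + 6 = 6 - 4 C$)
$- 134 \left(495 + W{\left(o,f{\left(2,1 \right)} \right)}\right) = - 134 \left(495 + \left(6 - -4\right)\right) = - 134 \left(495 + \left(6 + 4\right)\right) = - 134 \left(495 + 10\right) = \left(-134\right) 505 = -67670$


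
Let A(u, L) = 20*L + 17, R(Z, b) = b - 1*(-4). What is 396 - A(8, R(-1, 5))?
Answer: 199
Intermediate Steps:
R(Z, b) = 4 + b (R(Z, b) = b + 4 = 4 + b)
A(u, L) = 17 + 20*L
396 - A(8, R(-1, 5)) = 396 - (17 + 20*(4 + 5)) = 396 - (17 + 20*9) = 396 - (17 + 180) = 396 - 1*197 = 396 - 197 = 199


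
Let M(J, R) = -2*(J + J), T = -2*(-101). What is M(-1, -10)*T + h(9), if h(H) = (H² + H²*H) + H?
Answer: 1627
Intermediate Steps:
T = 202
h(H) = H + H² + H³ (h(H) = (H² + H³) + H = H + H² + H³)
M(J, R) = -4*J
M(-1, -10)*T + h(9) = -4*(-1)*202 + 9*(1 + 9 + 9²) = 4*202 + 9*(1 + 9 + 81) = 808 + 9*91 = 808 + 819 = 1627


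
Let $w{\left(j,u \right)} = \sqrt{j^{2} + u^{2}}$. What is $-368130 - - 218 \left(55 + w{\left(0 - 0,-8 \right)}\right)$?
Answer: $-354396$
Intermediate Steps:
$-368130 - - 218 \left(55 + w{\left(0 - 0,-8 \right)}\right) = -368130 - - 218 \left(55 + \sqrt{\left(0 - 0\right)^{2} + \left(-8\right)^{2}}\right) = -368130 - - 218 \left(55 + \sqrt{\left(0 + 0\right)^{2} + 64}\right) = -368130 - - 218 \left(55 + \sqrt{0^{2} + 64}\right) = -368130 - - 218 \left(55 + \sqrt{0 + 64}\right) = -368130 - - 218 \left(55 + \sqrt{64}\right) = -368130 - - 218 \left(55 + 8\right) = -368130 - \left(-218\right) 63 = -368130 - -13734 = -368130 + 13734 = -354396$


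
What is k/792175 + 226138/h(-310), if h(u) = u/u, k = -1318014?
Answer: 179139552136/792175 ≈ 2.2614e+5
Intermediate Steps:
h(u) = 1
k/792175 + 226138/h(-310) = -1318014/792175 + 226138/1 = -1318014*1/792175 + 226138*1 = -1318014/792175 + 226138 = 179139552136/792175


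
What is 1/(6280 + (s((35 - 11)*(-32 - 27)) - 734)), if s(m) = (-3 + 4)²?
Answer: 1/5547 ≈ 0.00018028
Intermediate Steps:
s(m) = 1 (s(m) = 1² = 1)
1/(6280 + (s((35 - 11)*(-32 - 27)) - 734)) = 1/(6280 + (1 - 734)) = 1/(6280 - 733) = 1/5547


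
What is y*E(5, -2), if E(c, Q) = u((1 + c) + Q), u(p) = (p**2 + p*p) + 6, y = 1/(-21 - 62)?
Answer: -38/83 ≈ -0.45783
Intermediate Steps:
y = -1/83 (y = 1/(-83) = -1/83 ≈ -0.012048)
u(p) = 6 + 2*p**2 (u(p) = (p**2 + p**2) + 6 = 2*p**2 + 6 = 6 + 2*p**2)
E(c, Q) = 6 + 2*(1 + Q + c)**2 (E(c, Q) = 6 + 2*((1 + c) + Q)**2 = 6 + 2*(1 + Q + c)**2)
y*E(5, -2) = -(6 + 2*(1 - 2 + 5)**2)/83 = -(6 + 2*4**2)/83 = -(6 + 2*16)/83 = -(6 + 32)/83 = -1/83*38 = -38/83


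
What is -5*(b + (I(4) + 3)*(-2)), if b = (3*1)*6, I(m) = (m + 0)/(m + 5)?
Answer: -500/9 ≈ -55.556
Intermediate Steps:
I(m) = m/(5 + m)
b = 18 (b = 3*6 = 18)
-5*(b + (I(4) + 3)*(-2)) = -5*(18 + (4/(5 + 4) + 3)*(-2)) = -5*(18 + (4/9 + 3)*(-2)) = -5*(18 + (31/9)*(-2)) = -5*(18 - 62/9) = -5*100/9 = -500/9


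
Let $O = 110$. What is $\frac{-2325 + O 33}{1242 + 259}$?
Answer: $\frac{1305}{1501} \approx 0.86942$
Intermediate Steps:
$\frac{-2325 + O 33}{1242 + 259} = \frac{-2325 + 110 \cdot 33}{1242 + 259} = \frac{-2325 + 3630}{1501} = 1305 \cdot \frac{1}{1501} = \frac{1305}{1501}$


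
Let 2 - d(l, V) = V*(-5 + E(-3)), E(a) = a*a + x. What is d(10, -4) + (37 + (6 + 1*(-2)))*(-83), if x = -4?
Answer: -3401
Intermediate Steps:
E(a) = -4 + a² (E(a) = a*a - 4 = a² - 4 = -4 + a²)
d(l, V) = 2 (d(l, V) = 2 - V*(-5 + (-4 + (-3)²)) = 2 - V*(-5 + (-4 + 9)) = 2 - V*(-5 + 5) = 2 - V*0 = 2 - 1*0 = 2 + 0 = 2)
d(10, -4) + (37 + (6 + 1*(-2)))*(-83) = 2 + (37 + (6 + 1*(-2)))*(-83) = 2 + (37 + (6 - 2))*(-83) = 2 + (37 + 4)*(-83) = 2 + 41*(-83) = 2 - 3403 = -3401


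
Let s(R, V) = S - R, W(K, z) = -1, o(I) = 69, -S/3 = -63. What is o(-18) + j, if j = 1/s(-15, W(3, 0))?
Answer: 14077/204 ≈ 69.005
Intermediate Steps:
S = 189 (S = -3*(-63) = 189)
s(R, V) = 189 - R
j = 1/204 (j = 1/(189 - 1*(-15)) = 1/(189 + 15) = 1/204 ≈ 0.0049020)
o(-18) + j = 69 + 1/204 = 14077/204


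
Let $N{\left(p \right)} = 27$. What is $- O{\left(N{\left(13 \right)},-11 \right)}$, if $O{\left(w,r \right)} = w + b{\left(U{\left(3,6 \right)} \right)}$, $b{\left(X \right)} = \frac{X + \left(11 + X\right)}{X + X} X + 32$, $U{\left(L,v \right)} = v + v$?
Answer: $- \frac{153}{2} \approx -76.5$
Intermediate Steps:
$U{\left(L,v \right)} = 2 v$
$b{\left(X \right)} = \frac{75}{2} + X$ ($b{\left(X \right)} = \frac{11 + 2 X}{2 X} X + 32 = \left(\frac{11}{2} + X\right) + 32 = \frac{75}{2} + X$)
$O{\left(w,r \right)} = \frac{99}{2} + w$ ($O{\left(w,r \right)} = w + \left(\frac{75}{2} + 2 \cdot 6\right) = w + \left(\frac{75}{2} + 12\right) = w + \frac{99}{2} = \frac{99}{2} + w$)
$- O{\left(N{\left(13 \right)},-11 \right)} = - (\frac{99}{2} + 27) = \left(-1\right) \frac{153}{2} = - \frac{153}{2}$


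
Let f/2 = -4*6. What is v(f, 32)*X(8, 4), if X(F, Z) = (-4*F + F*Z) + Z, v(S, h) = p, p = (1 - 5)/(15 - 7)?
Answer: -2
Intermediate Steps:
f = -48 (f = 2*(-4*6) = 2*(-24) = -48)
p = -½ (p = -4/8 = -4*⅛ = -½ ≈ -0.50000)
v(S, h) = -½
X(F, Z) = Z - 4*F + F*Z
v(f, 32)*X(8, 4) = -(4 - 4*8 + 8*4)/2 = -(4 - 32 + 32)/2 = -½*4 = -2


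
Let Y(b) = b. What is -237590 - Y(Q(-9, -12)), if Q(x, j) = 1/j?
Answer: -2851079/12 ≈ -2.3759e+5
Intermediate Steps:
-237590 - Y(Q(-9, -12)) = -237590 - 1/(-12) = -237590 - 1*(-1/12) = -237590 + 1/12 = -2851079/12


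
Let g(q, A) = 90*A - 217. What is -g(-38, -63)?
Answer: 5887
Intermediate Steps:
g(q, A) = -217 + 90*A
-g(-38, -63) = -(-217 + 90*(-63)) = -(-217 - 5670) = -1*(-5887) = 5887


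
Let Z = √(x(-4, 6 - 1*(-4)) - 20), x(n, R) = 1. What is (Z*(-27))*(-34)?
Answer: 918*I*√19 ≈ 4001.5*I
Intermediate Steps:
Z = I*√19 (Z = √(1 - 20) = √(-19) = I*√19 ≈ 4.3589*I)
(Z*(-27))*(-34) = ((I*√19)*(-27))*(-34) = -27*I*√19*(-34) = 918*I*√19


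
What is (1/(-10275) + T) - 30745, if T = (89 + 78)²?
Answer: -29345401/10275 ≈ -2856.0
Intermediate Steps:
T = 27889 (T = 167² = 27889)
(1/(-10275) + T) - 30745 = (1/(-10275) + 27889) - 30745 = (-1/10275 + 27889) - 30745 = 286559474/10275 - 30745 = -29345401/10275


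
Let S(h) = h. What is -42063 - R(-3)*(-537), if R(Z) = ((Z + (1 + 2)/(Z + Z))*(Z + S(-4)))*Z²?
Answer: 152691/2 ≈ 76346.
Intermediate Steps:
R(Z) = Z²*(-4 + Z)*(Z + 3/(2*Z)) (R(Z) = ((Z + (1 + 2)/(Z + Z))*(Z - 4))*Z² = ((Z + 3/((2*Z)))*(-4 + Z))*Z² = ((Z + 3*(1/(2*Z)))*(-4 + Z))*Z² = ((Z + 3/(2*Z))*(-4 + Z))*Z² = ((-4 + Z)*(Z + 3/(2*Z)))*Z² = Z²*(-4 + Z)*(Z + 3/(2*Z)))
-42063 - R(-3)*(-537) = -42063 - (½)*(-3)*(-12 - 8*(-3)² + 2*(-3)³ + 3*(-3))*(-537) = -42063 - (½)*(-3)*(-12 - 8*9 + 2*(-27) - 9)*(-537) = -42063 - (½)*(-3)*(-12 - 72 - 54 - 9)*(-537) = -42063 - (½)*(-3)*(-147)*(-537) = -42063 - 441*(-537)/2 = -42063 - 1*(-236817/2) = -42063 + 236817/2 = 152691/2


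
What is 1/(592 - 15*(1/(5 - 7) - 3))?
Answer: 2/1289 ≈ 0.0015516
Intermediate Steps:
1/(592 - 15*(1/(5 - 7) - 3)) = 1/(592 - 15*(1/(-2) - 3)) = 1/(592 - 15*(-1/2 - 3)) = 1/(592 - 15*(-7/2)) = 1/(592 + 105/2) = 1/(1289/2) = 2/1289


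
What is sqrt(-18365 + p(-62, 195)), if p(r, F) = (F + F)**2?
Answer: sqrt(133735) ≈ 365.70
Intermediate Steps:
p(r, F) = 4*F**2 (p(r, F) = (2*F)**2 = 4*F**2)
sqrt(-18365 + p(-62, 195)) = sqrt(-18365 + 4*195**2) = sqrt(-18365 + 4*38025) = sqrt(-18365 + 152100) = sqrt(133735)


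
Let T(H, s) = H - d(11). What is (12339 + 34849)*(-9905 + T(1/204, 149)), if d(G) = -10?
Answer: -23813176463/51 ≈ -4.6693e+8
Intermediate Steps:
T(H, s) = 10 + H (T(H, s) = H - 1*(-10) = H + 10 = 10 + H)
(12339 + 34849)*(-9905 + T(1/204, 149)) = (12339 + 34849)*(-9905 + (10 + 1/204)) = 47188*(-9905 + (10 + 1/204)) = 47188*(-9905 + 2041/204) = 47188*(-2018579/204) = -23813176463/51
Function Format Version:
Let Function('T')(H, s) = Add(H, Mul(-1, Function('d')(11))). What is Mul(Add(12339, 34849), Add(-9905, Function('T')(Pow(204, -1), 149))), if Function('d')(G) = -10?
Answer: Rational(-23813176463, 51) ≈ -4.6693e+8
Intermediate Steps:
Function('T')(H, s) = Add(10, H) (Function('T')(H, s) = Add(H, Mul(-1, -10)) = Add(H, 10) = Add(10, H))
Mul(Add(12339, 34849), Add(-9905, Function('T')(Pow(204, -1), 149))) = Mul(Add(12339, 34849), Add(-9905, Add(10, Pow(204, -1)))) = Mul(47188, Add(-9905, Add(10, Rational(1, 204)))) = Mul(47188, Add(-9905, Rational(2041, 204))) = Mul(47188, Rational(-2018579, 204)) = Rational(-23813176463, 51)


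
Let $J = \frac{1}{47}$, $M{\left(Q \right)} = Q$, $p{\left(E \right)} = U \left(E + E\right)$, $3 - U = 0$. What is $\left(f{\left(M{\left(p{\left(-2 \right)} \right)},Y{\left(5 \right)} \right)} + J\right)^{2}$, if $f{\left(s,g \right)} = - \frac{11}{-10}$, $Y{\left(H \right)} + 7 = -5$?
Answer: $\frac{277729}{220900} \approx 1.2573$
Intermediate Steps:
$U = 3$ ($U = 3 - 0 = 3 + 0 = 3$)
$p{\left(E \right)} = 6 E$ ($p{\left(E \right)} = 3 \left(E + E\right) = 3 \cdot 2 E = 6 E$)
$Y{\left(H \right)} = -12$ ($Y{\left(H \right)} = -7 - 5 = -12$)
$f{\left(s,g \right)} = \frac{11}{10}$ ($f{\left(s,g \right)} = \left(-11\right) \left(- \frac{1}{10}\right) = \frac{11}{10}$)
$J = \frac{1}{47} \approx 0.021277$
$\left(f{\left(M{\left(p{\left(-2 \right)} \right)},Y{\left(5 \right)} \right)} + J\right)^{2} = \left(\frac{11}{10} + \frac{1}{47}\right)^{2} = \left(\frac{527}{470}\right)^{2} = \frac{277729}{220900}$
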